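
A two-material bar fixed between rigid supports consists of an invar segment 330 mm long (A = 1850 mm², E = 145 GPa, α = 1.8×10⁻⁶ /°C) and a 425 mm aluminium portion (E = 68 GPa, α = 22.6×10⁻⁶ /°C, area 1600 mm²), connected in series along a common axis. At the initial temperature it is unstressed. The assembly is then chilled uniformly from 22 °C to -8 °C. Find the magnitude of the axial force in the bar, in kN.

If the supports were absent, the total length change would be Σ αᵢΔT Lᵢ = 1.8×10⁻⁶×30×330 + 22.6×10⁻⁶×30×425 = 0.306 mm.
Since the ends are fixed, an axial force P builds up, equal in every segment, with P · Σ Lᵢ/(AᵢEᵢ) = δ_free.
Σ Lᵢ/(AᵢEᵢ) = 330/(1850×145×10³) + 425/(1600×68×10³) = 5.136×10⁻⁶ mm/N.
P = 0.306 / 5.136×10⁻⁶ = 59570 N = 59.57 kN, tensile.

P ≈ 59.6 kN (tensile)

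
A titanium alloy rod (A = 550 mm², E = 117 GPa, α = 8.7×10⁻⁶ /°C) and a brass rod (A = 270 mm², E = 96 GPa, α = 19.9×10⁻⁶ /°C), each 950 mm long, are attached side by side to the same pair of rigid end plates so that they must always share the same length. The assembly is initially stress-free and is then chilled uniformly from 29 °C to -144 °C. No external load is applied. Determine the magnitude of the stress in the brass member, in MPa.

σ ≈ 133 MPa (tensile)

Equilibrium of a rigid end plate with no external load gives equal and opposite internal forces ±P in the two members. Since α_{brass} > α_{titanium alloy}, cooling drives the brass into tension and the titanium alloy into compression.
Compatibility of the two members (thermal + elastic change equal): (α₁ − α₂)ΔT = P·[1/(A₁E₁) + 1/(A₂E₂)].
|α₁ − α₂|·ΔT = 11.2×10⁻⁶ × 173 = 0.001938.
1/(A₁E₁) + 1/(A₂E₂) = 1/(550×117×10³) + 1/(270×96×10³) = 5.412×10⁻⁸ N⁻¹.
So P = 0.001938 / 5.412×10⁻⁸ = 35.8 kN.
σ_{brass} = P/A₂ = 35800/270 = 132.6 MPa, tensile.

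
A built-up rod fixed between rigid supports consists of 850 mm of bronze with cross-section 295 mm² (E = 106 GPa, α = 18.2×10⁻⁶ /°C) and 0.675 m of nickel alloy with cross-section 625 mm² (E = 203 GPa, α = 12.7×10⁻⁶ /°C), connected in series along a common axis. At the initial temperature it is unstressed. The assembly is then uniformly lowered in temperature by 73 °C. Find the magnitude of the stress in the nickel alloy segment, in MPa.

σ ≈ 86.4 MPa (tensile)

With the walls removed the bar would change length by δ_free = Σ αᵢΔT Lᵢ = 18.2×10⁻⁶×73×850 + 12.7×10⁻⁶×73×675 = 1.755 mm.
The walls prevent any net length change, so an axial force P (same in every segment) develops. Compatibility: P · Σ Lᵢ/(AᵢEᵢ) = δ_free.
The series flexibility is Σ Lᵢ/(AᵢEᵢ) = 850/(295×106×10³) + 675/(625×203×10³) = 3.25×10⁻⁵ mm/N.
So P = 1.755 / 3.25×10⁻⁵ = 54 kN, tensile.
σ_{nickel alloy} = P / A = 54000 / 625 = 86.4 MPa.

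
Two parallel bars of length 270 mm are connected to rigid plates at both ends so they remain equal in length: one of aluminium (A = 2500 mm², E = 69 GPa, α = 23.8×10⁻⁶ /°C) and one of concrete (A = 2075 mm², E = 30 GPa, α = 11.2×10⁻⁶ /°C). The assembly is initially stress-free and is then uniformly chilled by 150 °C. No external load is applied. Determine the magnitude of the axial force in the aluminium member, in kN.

P ≈ 86.5 kN (tensile in the aluminium)

Equilibrium of a rigid end plate with no external load gives equal and opposite internal forces ±P in the two members. Since α_{aluminium} > α_{concrete}, cooling drives the aluminium into tension and the concrete into compression.
Setting the final lengths equal and cancelling L: (α₁ − α₂)ΔT = P/(A₁E₁) + P/(A₂E₂).
|α₁ − α₂|·ΔT = 12.6×10⁻⁶ × 150 = 0.00189.
1/(A₁E₁) + 1/(A₂E₂) = 1/(2500×69×10³) + 1/(2075×30×10³) = 2.186×10⁻⁸ N⁻¹.
P = 0.00189 / 2.186×10⁻⁸ = 86450 N = 86.45 kN.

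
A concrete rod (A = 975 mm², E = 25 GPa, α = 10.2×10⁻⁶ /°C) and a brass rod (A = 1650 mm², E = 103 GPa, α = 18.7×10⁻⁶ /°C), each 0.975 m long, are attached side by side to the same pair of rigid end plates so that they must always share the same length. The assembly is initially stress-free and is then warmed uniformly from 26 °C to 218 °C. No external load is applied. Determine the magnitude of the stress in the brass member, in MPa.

σ ≈ 21.1 MPa (compressive)

The brass has the larger α, so on heating it would change length more than the concrete if both were free. The rigid plates force a common final length, so the brass is put into compression and the concrete into tension, with equal and opposite forces P (no external load).
Compatibility of the two members (thermal + elastic change equal): (α₁ − α₂)ΔT = P·[1/(A₁E₁) + 1/(A₂E₂)].
|α₁ − α₂|·ΔT = 8.5×10⁻⁶ × 192 = 0.001632.
1/(A₁E₁) + 1/(A₂E₂) = 1/(975×25×10³) + 1/(1650×103×10³) = 4.691×10⁻⁸ N⁻¹.
So P = 0.001632 / 4.691×10⁻⁸ = 34.79 kN.
σ_{brass} = P/A₂ = 34790/1650 = 21.08 MPa, compressive.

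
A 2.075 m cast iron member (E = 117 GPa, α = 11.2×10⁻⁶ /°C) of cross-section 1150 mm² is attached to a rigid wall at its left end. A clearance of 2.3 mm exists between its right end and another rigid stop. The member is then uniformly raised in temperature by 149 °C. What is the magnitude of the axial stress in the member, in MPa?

σ ≈ 65.6 MPa (compressive)

If the wall were absent the member would grow by αΔT L = 11.2×10⁻⁶ × 149 × 2075 = 3.463 mm.
After closing the 2.3 mm clearance, 3.463 − 2.3 = 1.163 mm of expansion remains to be suppressed by the wall.
Compatibility: PL/(AE) = 1.163 mm, so σ = P/A = E × (1.163/2075) = 65.56 MPa.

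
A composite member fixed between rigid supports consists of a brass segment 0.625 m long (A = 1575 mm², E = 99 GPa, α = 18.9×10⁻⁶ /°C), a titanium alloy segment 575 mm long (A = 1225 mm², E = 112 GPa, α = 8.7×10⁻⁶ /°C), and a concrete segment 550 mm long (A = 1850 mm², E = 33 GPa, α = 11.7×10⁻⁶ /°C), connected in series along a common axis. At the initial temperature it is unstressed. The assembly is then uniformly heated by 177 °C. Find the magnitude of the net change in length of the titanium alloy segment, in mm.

Free thermal expansion of the whole bar: Σ αᵢΔT Lᵢ = 18.9×10⁻⁶×177×625 + 8.7×10⁻⁶×177×575 + 11.7×10⁻⁶×177×550 = 4.115 mm.
The rigid supports impose zero overall length change; the single axial force P common to all segments must satisfy P Σ Lᵢ/(AᵢEᵢ) = δ_free.
The series flexibility is Σ Lᵢ/(AᵢEᵢ) = 625/(1575×99×10³) + 575/(1225×112×10³) + 550/(1850×33×10³) = 1.721×10⁻⁵ mm/N.
Hence P = δ_free / Σ(L/AE) = 4.115/1.721×10⁻⁵ = 239.1 kN (compressive).
For the titanium alloy segment, free thermal change = 8.7×10⁻⁶×177×575 = 0.8854 mm and elastic change from P = 239100×575/(1225×112×10³) = 1.002 mm; these oppose, so the net change is 0.117 mm (segment shortens).

|ΔL| ≈ 0.117 mm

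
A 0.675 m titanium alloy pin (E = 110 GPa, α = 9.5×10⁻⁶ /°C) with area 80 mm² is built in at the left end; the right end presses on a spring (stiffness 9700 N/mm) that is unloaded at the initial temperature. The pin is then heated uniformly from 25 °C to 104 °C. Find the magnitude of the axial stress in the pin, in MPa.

If the spring were absent the pin would lengthen by αΔT L = 9.5×10⁻⁶ × 79 × 675 = 0.5066 mm.
Let P be the compressive force at the spring. The pin shortens elastically by PL/(AE) and the spring compresses by P/k; together these equal δ_free.
P [ L/(AE) + 1/k ] = δ_free → P [ 675/(80×110×10³) + 1/(9700) ] = 0.5066.
P = 0.5066 / 0.0001798 = 2818 N.
σ = P/A = 2818/80 = 35.22 MPa.

σ ≈ 35.2 MPa (compressive)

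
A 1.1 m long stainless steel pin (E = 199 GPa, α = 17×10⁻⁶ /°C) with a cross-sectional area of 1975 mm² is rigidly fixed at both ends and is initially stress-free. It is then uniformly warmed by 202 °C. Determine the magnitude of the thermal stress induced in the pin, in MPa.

Because both ends are immovable the net strain is zero, and the suppressed thermal strain is αΔT = 17×10⁻⁶ × 202 = 3434×10⁻⁶.
Hence σ = E·αΔT = 199×10³ × 3434×10⁻⁶ = 683.4 MPa, compressive.

σ ≈ 683 MPa (compressive)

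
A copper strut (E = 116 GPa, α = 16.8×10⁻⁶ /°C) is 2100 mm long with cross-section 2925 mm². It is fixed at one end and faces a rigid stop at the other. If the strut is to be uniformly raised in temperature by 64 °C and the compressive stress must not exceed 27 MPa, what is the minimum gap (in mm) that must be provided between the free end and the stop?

g ≈ 1.77 mm

With no wall the strut would lengthen by αΔT L = 16.8×10⁻⁶ × 64 × 2100 = 2.258 mm.
At the allowable stress the elastic shortening the wall may impose is σL/E = 27 × 2100 / (116×10³) = 0.4888 mm.
So the gap has to take up the difference, g_min = δ_free − σL/E = 2.258 − 0.4888 = 1.769 mm.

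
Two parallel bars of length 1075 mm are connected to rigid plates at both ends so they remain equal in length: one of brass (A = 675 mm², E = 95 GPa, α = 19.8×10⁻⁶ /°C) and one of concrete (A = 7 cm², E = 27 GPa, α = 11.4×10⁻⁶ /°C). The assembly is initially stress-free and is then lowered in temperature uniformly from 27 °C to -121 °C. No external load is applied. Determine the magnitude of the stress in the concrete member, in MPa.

σ ≈ 25.9 MPa (compressive)

The brass has the larger α, so on cooling it would change length more than the concrete if both were free. The rigid plates force a common final length, so the brass is put into tension and the concrete into compression, with equal and opposite forces P (no external load).
Equating the net (thermal + elastic) strains gives |α₁ − α₂|·ΔT = P·[1/(A₁E₁) + 1/(A₂E₂)].
|α₁ − α₂|·ΔT = 8.4×10⁻⁶ × 148 = 0.001243.
1/(A₁E₁) + 1/(A₂E₂) = 1/(675×95×10³) + 1/(700×27×10³) = 6.85×10⁻⁸ N⁻¹.
P = 0.001243 / 6.85×10⁻⁸ = 18150 N = 18.15 kN.
σ_{concrete} = P/A₂ = 18150/700 = 25.93 MPa, compressive.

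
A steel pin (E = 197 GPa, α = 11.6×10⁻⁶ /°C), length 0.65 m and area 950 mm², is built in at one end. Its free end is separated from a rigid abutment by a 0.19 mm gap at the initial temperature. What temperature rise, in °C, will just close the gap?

The gap closes when αΔT L = 0.19 mm, since the pin is still unstressed at that instant.
ΔT = 0.19 / (11.6×10⁻⁶ × 650) = 25.2 °C.

ΔT ≈ 25.2 °C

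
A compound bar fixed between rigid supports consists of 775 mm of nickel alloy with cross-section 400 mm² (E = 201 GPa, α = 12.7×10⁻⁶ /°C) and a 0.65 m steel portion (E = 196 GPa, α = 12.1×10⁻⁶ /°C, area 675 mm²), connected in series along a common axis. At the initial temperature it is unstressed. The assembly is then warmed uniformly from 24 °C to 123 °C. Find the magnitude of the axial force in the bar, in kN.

P ≈ 120 kN (compressive)

Free thermal expansion of the whole bar: Σ αᵢΔT Lᵢ = 12.7×10⁻⁶×99×775 + 12.1×10⁻⁶×99×650 = 1.753 mm.
The rigid supports impose zero overall length change; the single axial force P common to all segments must satisfy P Σ Lᵢ/(AᵢEᵢ) = δ_free.
The series flexibility is Σ Lᵢ/(AᵢEᵢ) = 775/(400×201×10³) + 650/(675×196×10³) = 1.455×10⁻⁵ mm/N.
So P = 1.753 / 1.455×10⁻⁵ = 120.5 kN, compressive.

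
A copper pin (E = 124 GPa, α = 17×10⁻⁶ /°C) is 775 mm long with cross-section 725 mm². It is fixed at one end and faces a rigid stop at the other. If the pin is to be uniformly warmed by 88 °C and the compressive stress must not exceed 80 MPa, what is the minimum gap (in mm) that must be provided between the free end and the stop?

g ≈ 0.659 mm

With no wall the pin would lengthen by αΔT L = 17×10⁻⁶ × 88 × 775 = 1.159 mm.
At the allowable stress the elastic shortening the wall may impose is σL/E = 80 × 775 / (124×10³) = 0.5 mm.
So the gap has to take up the difference, g_min = δ_free − σL/E = 1.159 − 0.5 = 0.6594 mm.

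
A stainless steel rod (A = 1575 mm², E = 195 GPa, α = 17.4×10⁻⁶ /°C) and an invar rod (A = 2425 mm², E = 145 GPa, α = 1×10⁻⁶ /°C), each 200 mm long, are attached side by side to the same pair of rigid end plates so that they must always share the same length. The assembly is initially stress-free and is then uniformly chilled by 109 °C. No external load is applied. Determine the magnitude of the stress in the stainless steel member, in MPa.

σ ≈ 186 MPa (tensile)

The stainless steel has the larger α, so on cooling it would change length more than the invar if both were free. The rigid plates force a common final length, so the stainless steel is put into tension and the invar into compression, with equal and opposite forces P (no external load).
Setting the final lengths equal and cancelling L: (α₁ − α₂)ΔT = P/(A₁E₁) + P/(A₂E₂).
|α₁ − α₂|·ΔT = 16.4×10⁻⁶ × 109 = 0.001788.
1/(A₁E₁) + 1/(A₂E₂) = 1/(1575×195×10³) + 1/(2425×145×10³) = 6.1×10⁻⁹ N⁻¹.
So P = 0.001788 / 6.1×10⁻⁹ = 293.1 kN.
σ_{stainless steel} = P/A₁ = 293100/1575 = 186.1 MPa, tensile.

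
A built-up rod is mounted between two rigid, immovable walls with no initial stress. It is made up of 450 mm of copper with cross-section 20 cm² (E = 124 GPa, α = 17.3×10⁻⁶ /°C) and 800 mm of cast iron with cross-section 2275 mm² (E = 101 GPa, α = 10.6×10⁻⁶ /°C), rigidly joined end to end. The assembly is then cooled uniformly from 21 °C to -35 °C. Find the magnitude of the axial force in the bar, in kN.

If the supports were absent, the total length change would be Σ αᵢΔT Lᵢ = 17.3×10⁻⁶×56×450 + 10.6×10⁻⁶×56×800 = 0.9108 mm.
The rigid supports impose zero overall length change; the single axial force P common to all segments must satisfy P Σ Lᵢ/(AᵢEᵢ) = δ_free.
The series flexibility is Σ Lᵢ/(AᵢEᵢ) = 450/(2000×124×10³) + 800/(2275×101×10³) = 5.296×10⁻⁶ mm/N.
Hence P = δ_free / Σ(L/AE) = 0.9108/5.296×10⁻⁶ = 172 kN (tensile).

P ≈ 172 kN (tensile)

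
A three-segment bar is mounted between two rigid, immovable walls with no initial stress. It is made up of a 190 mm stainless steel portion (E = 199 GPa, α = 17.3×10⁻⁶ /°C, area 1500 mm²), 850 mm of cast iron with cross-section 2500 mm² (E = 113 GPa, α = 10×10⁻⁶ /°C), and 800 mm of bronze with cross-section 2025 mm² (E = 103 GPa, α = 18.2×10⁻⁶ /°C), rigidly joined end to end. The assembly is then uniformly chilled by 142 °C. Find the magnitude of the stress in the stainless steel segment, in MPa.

σ ≈ 333 MPa (tensile)

Free thermal contraction of the whole bar: Σ αᵢΔT Lᵢ = 17.3×10⁻⁶×142×190 + 10×10⁻⁶×142×850 + 18.2×10⁻⁶×142×800 = 3.741 mm.
The walls prevent any net length change, so an axial force P (same in every segment) develops. Compatibility: P · Σ Lᵢ/(AᵢEᵢ) = δ_free.
The series flexibility is Σ Lᵢ/(AᵢEᵢ) = 190/(1500×199×10³) + 850/(2500×113×10³) + 800/(2025×103×10³) = 7.481×10⁻⁶ mm/N.
So P = 3.741 / 7.481×10⁻⁶ = 500.1 kN, tensile.
σ_{stainless steel} = P / A = 500100 / 1500 = 333.4 MPa.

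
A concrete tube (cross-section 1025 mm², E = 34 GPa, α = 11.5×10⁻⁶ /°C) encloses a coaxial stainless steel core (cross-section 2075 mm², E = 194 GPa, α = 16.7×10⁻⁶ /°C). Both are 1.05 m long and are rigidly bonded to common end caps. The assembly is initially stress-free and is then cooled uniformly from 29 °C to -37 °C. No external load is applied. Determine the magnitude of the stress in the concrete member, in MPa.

The stainless steel has the larger α, so on cooling it would change length more than the concrete if both were free. The rigid plates force a common final length, so the stainless steel is put into tension and the concrete into compression, with equal and opposite forces P (no external load).
Equating the net (thermal + elastic) strains gives |α₁ − α₂|·ΔT = P·[1/(A₁E₁) + 1/(A₂E₂)].
|α₁ − α₂|·ΔT = 5.2×10⁻⁶ × 66 = 0.0003432.
1/(A₁E₁) + 1/(A₂E₂) = 1/(1025×34×10³) + 1/(2075×194×10³) = 3.118×10⁻⁸ N⁻¹.
So P = 0.0003432 / 3.118×10⁻⁸ = 11.01 kN.
σ_{concrete} = P/A₁ = 11010/1025 = 10.74 MPa, compressive.

σ ≈ 10.7 MPa (compressive)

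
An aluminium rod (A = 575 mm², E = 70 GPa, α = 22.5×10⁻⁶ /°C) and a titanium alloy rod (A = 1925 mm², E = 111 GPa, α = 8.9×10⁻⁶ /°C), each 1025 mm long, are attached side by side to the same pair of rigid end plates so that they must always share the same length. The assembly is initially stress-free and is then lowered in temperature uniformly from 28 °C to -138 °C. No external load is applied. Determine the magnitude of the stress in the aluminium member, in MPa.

σ ≈ 133 MPa (tensile)

Both members must finish at the same length. With the larger α, the aluminium tends to over-contract; the plates restrain it, putting the aluminium in tension and the titanium alloy in compression. With no external load the two internal forces are equal and opposite, magnitude P.
Setting the final lengths equal and cancelling L: (α₁ − α₂)ΔT = P/(A₁E₁) + P/(A₂E₂).
|α₁ − α₂|·ΔT = 13.6×10⁻⁶ × 166 = 0.002258.
1/(A₁E₁) + 1/(A₂E₂) = 1/(575×70×10³) + 1/(1925×111×10³) = 2.952×10⁻⁸ N⁻¹.
P = 0.002258 / 2.952×10⁻⁸ = 76460 N = 76.46 kN.
σ_{aluminium} = P/A₁ = 76460/575 = 133 MPa, tensile.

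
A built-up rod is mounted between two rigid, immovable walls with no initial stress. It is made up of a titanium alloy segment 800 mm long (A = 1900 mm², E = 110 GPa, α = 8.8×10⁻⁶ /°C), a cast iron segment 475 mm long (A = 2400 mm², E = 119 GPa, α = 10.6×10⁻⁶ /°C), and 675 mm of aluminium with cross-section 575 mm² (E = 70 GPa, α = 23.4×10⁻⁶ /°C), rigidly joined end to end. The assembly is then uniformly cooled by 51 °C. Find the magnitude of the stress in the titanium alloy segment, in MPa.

If the supports were absent, the total length change would be Σ αᵢΔT Lᵢ = 8.8×10⁻⁶×51×800 + 10.6×10⁻⁶×51×475 + 23.4×10⁻⁶×51×675 = 1.421 mm.
The rigid supports impose zero overall length change; the single axial force P common to all segments must satisfy P Σ Lᵢ/(AᵢEᵢ) = δ_free.
Σ Lᵢ/(AᵢEᵢ) = 800/(1900×110×10³) + 475/(2400×119×10³) + 675/(575×70×10³) = 2.226×10⁻⁵ mm/N.
Hence P = δ_free / Σ(L/AE) = 1.421/2.226×10⁻⁵ = 63.85 kN (tensile).
σ_{titanium alloy} = P / A = 63850 / 1900 = 33.61 MPa.

σ ≈ 33.6 MPa (tensile)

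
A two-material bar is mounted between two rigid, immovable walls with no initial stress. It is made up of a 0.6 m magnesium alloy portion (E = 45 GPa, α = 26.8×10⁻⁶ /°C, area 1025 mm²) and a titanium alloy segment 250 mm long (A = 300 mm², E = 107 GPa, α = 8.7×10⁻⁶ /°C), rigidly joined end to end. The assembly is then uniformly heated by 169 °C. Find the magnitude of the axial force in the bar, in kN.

With the walls removed the bar would change length by δ_free = Σ αᵢΔT Lᵢ = 26.8×10⁻⁶×169×600 + 8.7×10⁻⁶×169×250 = 3.085 mm.
The rigid supports impose zero overall length change; the single axial force P common to all segments must satisfy P Σ Lᵢ/(AᵢEᵢ) = δ_free.
Σ Lᵢ/(AᵢEᵢ) = 600/(1025×45×10³) + 250/(300×107×10³) = 2.08×10⁻⁵ mm/N.
P = 3.085 / 2.08×10⁻⁵ = 148300 N = 148.3 kN, compressive.

P ≈ 148 kN (compressive)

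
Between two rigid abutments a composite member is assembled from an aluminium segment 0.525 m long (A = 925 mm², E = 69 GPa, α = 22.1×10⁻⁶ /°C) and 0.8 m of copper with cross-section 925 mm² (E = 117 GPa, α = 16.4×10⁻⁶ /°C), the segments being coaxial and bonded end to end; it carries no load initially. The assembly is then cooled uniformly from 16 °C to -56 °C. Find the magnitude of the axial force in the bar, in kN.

If the supports were absent, the total length change would be Σ αᵢΔT Lᵢ = 22.1×10⁻⁶×72×525 + 16.4×10⁻⁶×72×800 = 1.78 mm.
Since the ends are fixed, an axial force P builds up, equal in every segment, with P · Σ Lᵢ/(AᵢEᵢ) = δ_free.
Σ Lᵢ/(AᵢEᵢ) = 525/(925×69×10³) + 800/(925×117×10³) = 1.562×10⁻⁵ mm/N.
So P = 1.78 / 1.562×10⁻⁵ = 114 kN, tensile.

P ≈ 114 kN (tensile)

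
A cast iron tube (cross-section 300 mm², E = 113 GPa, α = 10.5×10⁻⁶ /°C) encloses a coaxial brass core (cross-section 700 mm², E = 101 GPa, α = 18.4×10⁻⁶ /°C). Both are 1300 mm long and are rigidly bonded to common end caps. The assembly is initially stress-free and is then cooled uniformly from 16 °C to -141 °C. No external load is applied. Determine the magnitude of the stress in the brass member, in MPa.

Both members must finish at the same length. With the larger α, the brass tends to over-contract; the plates restrain it, putting the brass in tension and the cast iron in compression. With no external load the two internal forces are equal and opposite, magnitude P.
Setting the final lengths equal and cancelling L: (α₁ − α₂)ΔT = P/(A₁E₁) + P/(A₂E₂).
|α₁ − α₂|·ΔT = 7.9×10⁻⁶ × 157 = 0.00124.
1/(A₁E₁) + 1/(A₂E₂) = 1/(300×113×10³) + 1/(700×101×10³) = 4.364×10⁻⁸ N⁻¹.
So P = 0.00124 / 4.364×10⁻⁸ = 28.42 kN.
σ_{brass} = P/A₂ = 28420/700 = 40.6 MPa, tensile.

σ ≈ 40.6 MPa (tensile)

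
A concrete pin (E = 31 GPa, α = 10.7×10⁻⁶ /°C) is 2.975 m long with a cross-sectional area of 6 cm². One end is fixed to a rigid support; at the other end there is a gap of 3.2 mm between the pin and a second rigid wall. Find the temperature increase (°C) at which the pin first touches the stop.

The gap closes when αΔT L = 3.2 mm, since the pin is still unstressed at that instant.
So ΔT = g/(αL) = 3.2/(10.7×10⁻⁶ × 2975) = 100.5 °C.

ΔT ≈ 101 °C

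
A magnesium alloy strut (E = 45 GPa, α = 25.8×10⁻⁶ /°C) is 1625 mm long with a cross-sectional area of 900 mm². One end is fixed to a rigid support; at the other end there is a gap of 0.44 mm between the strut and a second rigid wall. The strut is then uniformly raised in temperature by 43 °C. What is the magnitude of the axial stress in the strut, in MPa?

Unrestrained expansion: δ_free = αΔT L = 25.8×10⁻⁶ × 43 × 1625 = 1.803 mm.
This exceeds the 0.44 mm gap, so the wall pushes back. The portion of expansion that must be recovered elastically is δ_free − gap = 1.803 − 0.44 = 1.363 mm.
That suppressed elongation corresponds to σ = E·Δ/L = 45×10³ × 1.363/1625 = 37.74 MPa.

σ ≈ 37.7 MPa (compressive)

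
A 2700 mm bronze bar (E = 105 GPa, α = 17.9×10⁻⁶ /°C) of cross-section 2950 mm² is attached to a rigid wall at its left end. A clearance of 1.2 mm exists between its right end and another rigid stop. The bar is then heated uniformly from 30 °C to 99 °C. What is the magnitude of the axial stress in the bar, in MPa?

σ ≈ 83 MPa (compressive)

Unrestrained expansion: δ_free = αΔT L = 17.9×10⁻⁶ × 69 × 2700 = 3.335 mm.
This exceeds the 1.2 mm gap, so the wall pushes back. The portion of expansion that must be recovered elastically is δ_free − gap = 3.335 − 1.2 = 2.135 mm.
That suppressed elongation corresponds to σ = E·Δ/L = 105×10³ × 2.135/2700 = 83.02 MPa.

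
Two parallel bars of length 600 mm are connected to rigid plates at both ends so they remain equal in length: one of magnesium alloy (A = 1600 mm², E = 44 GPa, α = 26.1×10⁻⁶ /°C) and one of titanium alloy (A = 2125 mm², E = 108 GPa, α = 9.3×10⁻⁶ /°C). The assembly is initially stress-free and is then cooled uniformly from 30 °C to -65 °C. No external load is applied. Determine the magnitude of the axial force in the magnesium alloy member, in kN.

Equilibrium of a rigid end plate with no external load gives equal and opposite internal forces ±P in the two members. Since α_{magnesium alloy} > α_{titanium alloy}, cooling drives the magnesium alloy into tension and the titanium alloy into compression.
Compatibility of the two members (thermal + elastic change equal): (α₁ − α₂)ΔT = P·[1/(A₁E₁) + 1/(A₂E₂)].
|α₁ − α₂|·ΔT = 16.8×10⁻⁶ × 95 = 0.001596.
1/(A₁E₁) + 1/(A₂E₂) = 1/(1600×44×10³) + 1/(2125×108×10³) = 1.856×10⁻⁸ N⁻¹.
P = 0.001596 / 1.856×10⁻⁸ = 85980 N = 85.98 kN.

P ≈ 86 kN (tensile in the magnesium alloy)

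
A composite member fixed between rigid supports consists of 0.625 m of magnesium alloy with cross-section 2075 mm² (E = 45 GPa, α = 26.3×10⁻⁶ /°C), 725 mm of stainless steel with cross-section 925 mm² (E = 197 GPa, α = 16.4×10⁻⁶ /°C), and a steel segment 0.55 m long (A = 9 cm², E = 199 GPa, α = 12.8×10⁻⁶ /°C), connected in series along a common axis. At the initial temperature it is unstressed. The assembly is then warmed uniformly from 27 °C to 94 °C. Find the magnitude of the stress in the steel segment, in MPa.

σ ≈ 192 MPa (compressive)

With the walls removed the bar would change length by δ_free = Σ αᵢΔT Lᵢ = 26.3×10⁻⁶×67×625 + 16.4×10⁻⁶×67×725 + 12.8×10⁻⁶×67×550 = 2.37 mm.
The walls prevent any net length change, so an axial force P (same in every segment) develops. Compatibility: P · Σ Lᵢ/(AᵢEᵢ) = δ_free.
Σ Lᵢ/(AᵢEᵢ) = 625/(2075×45×10³) + 725/(925×197×10³) + 550/(900×199×10³) = 1.374×10⁻⁵ mm/N.
So P = 2.37 / 1.374×10⁻⁵ = 172.4 kN, compressive.
σ_{steel} = P / A = 172400 / 900 = 191.6 MPa.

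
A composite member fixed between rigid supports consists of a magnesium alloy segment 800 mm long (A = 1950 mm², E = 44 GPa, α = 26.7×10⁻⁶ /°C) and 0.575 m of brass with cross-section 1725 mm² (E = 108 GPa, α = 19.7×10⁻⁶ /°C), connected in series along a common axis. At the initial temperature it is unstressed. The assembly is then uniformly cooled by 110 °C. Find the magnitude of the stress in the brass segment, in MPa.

With the walls removed the bar would change length by δ_free = Σ αᵢΔT Lᵢ = 26.7×10⁻⁶×110×800 + 19.7×10⁻⁶×110×575 = 3.596 mm.
Since the ends are fixed, an axial force P builds up, equal in every segment, with P · Σ Lᵢ/(AᵢEᵢ) = δ_free.
Σ Lᵢ/(AᵢEᵢ) = 800/(1950×44×10³) + 575/(1725×108×10³) = 1.241×10⁻⁵ mm/N.
P = 3.596 / 1.241×10⁻⁵ = 289700 N = 289.7 kN, tensile.
σ_{brass} = P / A = 289700 / 1725 = 168 MPa.

σ ≈ 168 MPa (tensile)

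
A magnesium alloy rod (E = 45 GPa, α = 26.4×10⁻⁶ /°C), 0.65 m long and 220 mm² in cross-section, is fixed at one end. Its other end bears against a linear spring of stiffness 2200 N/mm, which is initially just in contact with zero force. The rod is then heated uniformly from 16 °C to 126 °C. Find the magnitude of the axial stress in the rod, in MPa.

σ ≈ 16.5 MPa (compressive)

If the spring were absent the rod would lengthen by αΔT L = 26.4×10⁻⁶ × 110 × 650 = 1.888 mm.
Let P be the compressive force at the spring. The rod shortens elastically by PL/(AE) and the spring compresses by P/k; together these equal δ_free.
P [ L/(AE) + 1/k ] = δ_free → P [ 650/(220×45×10³) + 1/(2200) ] = 1.888.
P = 1.888 / 0.0005202 = 3629 N.
σ = P/A = 3629/220 = 16.49 MPa.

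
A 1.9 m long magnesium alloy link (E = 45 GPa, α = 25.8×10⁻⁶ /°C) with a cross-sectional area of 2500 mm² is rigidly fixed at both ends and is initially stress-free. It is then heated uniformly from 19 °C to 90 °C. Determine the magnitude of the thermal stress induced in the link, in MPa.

Because both ends are immovable the net strain is zero, and the suppressed thermal strain is αΔT = 25.8×10⁻⁶ × 71 = 1831.8×10⁻⁶.
σ = EαΔT = 45×10³ × 25.8×10⁻⁶ × 71 = 82.43 MPa (compressive; the link is trying to expand).

σ ≈ 82.4 MPa (compressive)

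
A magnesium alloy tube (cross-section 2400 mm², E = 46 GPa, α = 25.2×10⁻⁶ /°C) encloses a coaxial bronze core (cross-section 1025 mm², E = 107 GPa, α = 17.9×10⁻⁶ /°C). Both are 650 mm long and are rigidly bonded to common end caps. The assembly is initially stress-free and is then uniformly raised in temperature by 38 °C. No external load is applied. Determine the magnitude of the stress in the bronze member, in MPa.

The magnesium alloy has the larger α, so on heating it would change length more than the bronze if both were free. The rigid plates force a common final length, so the magnesium alloy is put into compression and the bronze into tension, with equal and opposite forces P (no external load).
Equating the net (thermal + elastic) strains gives |α₁ − α₂|·ΔT = P·[1/(A₁E₁) + 1/(A₂E₂)].
|α₁ − α₂|·ΔT = 7.3×10⁻⁶ × 38 = 0.0002774.
1/(A₁E₁) + 1/(A₂E₂) = 1/(2400×46×10³) + 1/(1025×107×10³) = 1.818×10⁻⁸ N⁻¹.
P = 0.0002774 / 1.818×10⁻⁸ = 15260 N = 15.26 kN.
σ_{bronze} = P/A₂ = 15260/1025 = 14.89 MPa, tensile.

σ ≈ 14.9 MPa (tensile)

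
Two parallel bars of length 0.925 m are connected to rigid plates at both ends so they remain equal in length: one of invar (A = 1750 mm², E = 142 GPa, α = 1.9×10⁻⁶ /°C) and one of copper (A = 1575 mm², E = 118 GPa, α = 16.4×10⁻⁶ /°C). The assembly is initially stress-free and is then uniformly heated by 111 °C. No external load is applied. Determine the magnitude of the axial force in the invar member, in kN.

Equilibrium of a rigid end plate with no external load gives equal and opposite internal forces ±P in the two members. Since α_{copper} > α_{invar}, heating drives the copper into compression and the invar into tension.
Equating the net (thermal + elastic) strains gives |α₁ − α₂|·ΔT = P·[1/(A₁E₁) + 1/(A₂E₂)].
|α₁ − α₂|·ΔT = 14.5×10⁻⁶ × 111 = 0.001609.
1/(A₁E₁) + 1/(A₂E₂) = 1/(1750×142×10³) + 1/(1575×118×10³) = 9.405×10⁻⁹ N⁻¹.
P = 0.001609 / 9.405×10⁻⁹ = 171100 N = 171.1 kN.

P ≈ 171 kN (tensile in the invar)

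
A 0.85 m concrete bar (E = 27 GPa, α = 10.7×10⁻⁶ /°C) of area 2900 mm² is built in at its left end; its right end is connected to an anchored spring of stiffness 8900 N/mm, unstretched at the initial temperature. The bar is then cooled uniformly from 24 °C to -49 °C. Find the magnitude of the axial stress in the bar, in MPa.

σ ≈ 1.86 MPa (tensile)

If the spring were absent the bar would shorten by αΔT L = 10.7×10⁻⁶ × 73 × 850 = 0.6639 mm.
Let P be the tensile force in the spring. The bar extends elastically by PL/(AE) and the spring stretches by P/k; together these equal δ_free.
P [ L/(AE) + 1/k ] = δ_free → P [ 850/(2900×27×10³) + 1/(8900) ] = 0.6639.
P = 0.6639 / 0.0001232 = 5388 N.
σ = P/A = 5388/2900 = 1.858 MPa.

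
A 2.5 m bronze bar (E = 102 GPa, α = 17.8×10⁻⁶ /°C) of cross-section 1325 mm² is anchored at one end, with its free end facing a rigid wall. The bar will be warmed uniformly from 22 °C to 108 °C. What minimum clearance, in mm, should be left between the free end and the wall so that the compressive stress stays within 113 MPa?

Free expansion if unrestrained: δ_free = αΔT L = 17.8×10⁻⁶ × 86 × 2500 = 3.827 mm.
At the allowable stress the elastic shortening the wall may impose is σL/E = 113 × 2500 / (102×10³) = 2.77 mm.
So the gap has to take up the difference, g_min = δ_free − σL/E = 3.827 − 2.77 = 1.057 mm.

g ≈ 1.06 mm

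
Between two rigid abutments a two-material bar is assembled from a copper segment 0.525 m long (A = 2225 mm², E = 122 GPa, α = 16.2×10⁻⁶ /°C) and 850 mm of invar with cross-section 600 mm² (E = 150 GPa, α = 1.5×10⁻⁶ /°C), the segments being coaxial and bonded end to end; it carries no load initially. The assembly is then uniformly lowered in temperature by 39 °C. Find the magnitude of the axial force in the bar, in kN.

With the walls removed the bar would change length by δ_free = Σ αᵢΔT Lᵢ = 16.2×10⁻⁶×39×525 + 1.5×10⁻⁶×39×850 = 0.3814 mm.
The walls prevent any net length change, so an axial force P (same in every segment) develops. Compatibility: P · Σ Lᵢ/(AᵢEᵢ) = δ_free.
The series flexibility is Σ Lᵢ/(AᵢEᵢ) = 525/(2225×122×10³) + 850/(600×150×10³) = 1.138×10⁻⁵ mm/N.
So P = 0.3814 / 1.138×10⁻⁵ = 33.52 kN, tensile.

P ≈ 33.5 kN (tensile)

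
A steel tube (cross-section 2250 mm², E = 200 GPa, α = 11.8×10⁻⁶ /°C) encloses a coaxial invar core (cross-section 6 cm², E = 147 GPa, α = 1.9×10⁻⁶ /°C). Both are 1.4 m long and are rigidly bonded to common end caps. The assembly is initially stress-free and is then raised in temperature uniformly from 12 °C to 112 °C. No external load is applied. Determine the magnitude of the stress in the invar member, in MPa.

The steel has the larger α, so on heating it would change length more than the invar if both were free. The rigid plates force a common final length, so the steel is put into compression and the invar into tension, with equal and opposite forces P (no external load).
Compatibility of the two members (thermal + elastic change equal): (α₁ − α₂)ΔT = P·[1/(A₁E₁) + 1/(A₂E₂)].
|α₁ − α₂|·ΔT = 9.9×10⁻⁶ × 100 = 0.00099.
1/(A₁E₁) + 1/(A₂E₂) = 1/(2250×200×10³) + 1/(600×147×10³) = 1.356×10⁻⁸ N⁻¹.
P = 0.00099 / 1.356×10⁻⁸ = 73010 N = 73.01 kN.
σ_{invar} = P/A₂ = 73010/600 = 121.7 MPa, tensile.

σ ≈ 122 MPa (tensile)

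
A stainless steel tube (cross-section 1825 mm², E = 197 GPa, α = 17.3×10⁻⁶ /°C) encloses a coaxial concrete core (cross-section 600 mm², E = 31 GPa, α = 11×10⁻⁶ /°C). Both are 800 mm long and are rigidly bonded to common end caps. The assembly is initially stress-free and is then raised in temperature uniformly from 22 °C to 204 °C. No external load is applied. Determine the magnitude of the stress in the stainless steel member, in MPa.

The stainless steel has the larger α, so on heating it would change length more than the concrete if both were free. The rigid plates force a common final length, so the stainless steel is put into compression and the concrete into tension, with equal and opposite forces P (no external load).
Setting the final lengths equal and cancelling L: (α₁ − α₂)ΔT = P/(A₁E₁) + P/(A₂E₂).
|α₁ − α₂|·ΔT = 6.3×10⁻⁶ × 182 = 0.001147.
1/(A₁E₁) + 1/(A₂E₂) = 1/(1825×197×10³) + 1/(600×31×10³) = 5.654×10⁻⁸ N⁻¹.
P = 0.001147 / 5.654×10⁻⁸ = 20280 N = 20.28 kN.
σ_{stainless steel} = P/A₁ = 20280/1825 = 11.11 MPa, compressive.

σ ≈ 11.1 MPa (compressive)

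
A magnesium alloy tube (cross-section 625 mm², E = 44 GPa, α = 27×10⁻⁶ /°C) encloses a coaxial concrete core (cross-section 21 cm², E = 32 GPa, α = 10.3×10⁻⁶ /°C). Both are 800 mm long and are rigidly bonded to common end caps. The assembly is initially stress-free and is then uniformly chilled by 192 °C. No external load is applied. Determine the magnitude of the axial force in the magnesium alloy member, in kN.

The magnesium alloy has the larger α, so on cooling it would change length more than the concrete if both were free. The rigid plates force a common final length, so the magnesium alloy is put into tension and the concrete into compression, with equal and opposite forces P (no external load).
Setting the final lengths equal and cancelling L: (α₁ − α₂)ΔT = P/(A₁E₁) + P/(A₂E₂).
|α₁ − α₂|·ΔT = 16.7×10⁻⁶ × 192 = 0.003206.
1/(A₁E₁) + 1/(A₂E₂) = 1/(625×44×10³) + 1/(2100×32×10³) = 5.124×10⁻⁸ N⁻¹.
So P = 0.003206 / 5.124×10⁻⁸ = 62.57 kN.

P ≈ 62.6 kN (tensile in the magnesium alloy)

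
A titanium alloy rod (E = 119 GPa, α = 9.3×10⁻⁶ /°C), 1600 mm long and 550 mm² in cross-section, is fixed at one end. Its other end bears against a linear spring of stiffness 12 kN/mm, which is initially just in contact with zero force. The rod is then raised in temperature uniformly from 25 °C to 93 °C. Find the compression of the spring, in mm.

The unrestrained thermal change is αΔT L = 9.3×10⁻⁶ × 68 × 1600 = 1.012 mm.
Let P be the compressive force at the spring. The rod shortens elastically by PL/(AE) and the spring compresses by P/k; together these equal δ_free.
P [ L/(AE) + 1/k ] = δ_free → P [ 1600/(550×119×10³) + 1/(12×10³) ] = 1.012.
P = 1.012 / 0.0001078 = 9388 N.
Spring compression = P/k = 9388/(12×10³) = 0.7823 mm.

δ ≈ 0.782 mm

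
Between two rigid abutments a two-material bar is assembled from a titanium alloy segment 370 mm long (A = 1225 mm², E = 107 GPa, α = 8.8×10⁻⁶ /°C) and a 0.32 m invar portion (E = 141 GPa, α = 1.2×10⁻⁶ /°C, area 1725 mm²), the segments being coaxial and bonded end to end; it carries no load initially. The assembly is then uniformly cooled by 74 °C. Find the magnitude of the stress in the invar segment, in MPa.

σ ≈ 37.7 MPa (tensile)

Free thermal contraction of the whole bar: Σ αᵢΔT Lᵢ = 8.8×10⁻⁶×74×370 + 1.2×10⁻⁶×74×320 = 0.2694 mm.
The walls prevent any net length change, so an axial force P (same in every segment) develops. Compatibility: P · Σ Lᵢ/(AᵢEᵢ) = δ_free.
The series flexibility is Σ Lᵢ/(AᵢEᵢ) = 370/(1225×107×10³) + 320/(1725×141×10³) = 4.138×10⁻⁶ mm/N.
P = 0.2694 / 4.138×10⁻⁶ = 65090 N = 65.09 kN, tensile.
σ_{invar} = P / A = 65090 / 1725 = 37.73 MPa.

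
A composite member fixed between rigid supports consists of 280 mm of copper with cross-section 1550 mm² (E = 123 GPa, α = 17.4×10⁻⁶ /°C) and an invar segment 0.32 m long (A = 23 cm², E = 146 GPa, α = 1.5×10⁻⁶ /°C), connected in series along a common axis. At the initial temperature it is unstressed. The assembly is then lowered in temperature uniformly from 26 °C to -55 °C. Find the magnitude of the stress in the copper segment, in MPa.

σ ≈ 115 MPa (tensile)

With the walls removed the bar would change length by δ_free = Σ αᵢΔT Lᵢ = 17.4×10⁻⁶×81×280 + 1.5×10⁻⁶×81×320 = 0.4335 mm.
The rigid supports impose zero overall length change; the single axial force P common to all segments must satisfy P Σ Lᵢ/(AᵢEᵢ) = δ_free.
Σ Lᵢ/(AᵢEᵢ) = 280/(1550×123×10³) + 320/(2300×146×10³) = 2.422×10⁻⁶ mm/N.
Hence P = δ_free / Σ(L/AE) = 0.4335/2.422×10⁻⁶ = 179 kN (tensile).
σ_{copper} = P / A = 179000 / 1550 = 115.5 MPa.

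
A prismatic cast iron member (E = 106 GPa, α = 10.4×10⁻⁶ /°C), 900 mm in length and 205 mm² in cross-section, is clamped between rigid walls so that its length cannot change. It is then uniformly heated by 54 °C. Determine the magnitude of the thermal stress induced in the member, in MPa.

σ ≈ 59.5 MPa (compressive)

Because both ends are immovable the net strain is zero, and the suppressed thermal strain is αΔT = 10.4×10⁻⁶ × 54 = 561.6×10⁻⁶.
The stress required to suppress this strain is σ = Eε = 106×10³ × 561.6×10⁻⁶ = 59.53 MPa, compressive since the member is trying to expand.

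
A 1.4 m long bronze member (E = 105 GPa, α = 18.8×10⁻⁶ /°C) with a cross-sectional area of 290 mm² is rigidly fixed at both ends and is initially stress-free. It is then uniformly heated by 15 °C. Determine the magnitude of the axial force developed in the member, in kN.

P ≈ 8.59 kN (compressive)

The ends cannot move, so σ = EαΔT = 105×10³ × 18.8×10⁻⁶ × 15 = 29.61 MPa.
P = AEαΔT = 290 × 105×10³ × 18.8×10⁻⁶ × 15 = 8.587 kN (compressive).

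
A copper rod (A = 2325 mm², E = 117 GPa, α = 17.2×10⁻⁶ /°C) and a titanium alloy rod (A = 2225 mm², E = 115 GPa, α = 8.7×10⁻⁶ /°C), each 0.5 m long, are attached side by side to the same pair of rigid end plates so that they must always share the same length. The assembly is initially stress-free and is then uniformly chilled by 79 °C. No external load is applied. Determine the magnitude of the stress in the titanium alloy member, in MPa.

Both members must finish at the same length. With the larger α, the copper tends to over-contract; the plates restrain it, putting the copper in tension and the titanium alloy in compression. With no external load the two internal forces are equal and opposite, magnitude P.
Equating the net (thermal + elastic) strains gives |α₁ − α₂|·ΔT = P·[1/(A₁E₁) + 1/(A₂E₂)].
|α₁ − α₂|·ΔT = 8.5×10⁻⁶ × 79 = 0.0006715.
1/(A₁E₁) + 1/(A₂E₂) = 1/(2325×117×10³) + 1/(2225×115×10³) = 7.584×10⁻⁹ N⁻¹.
P = 0.0006715 / 7.584×10⁻⁹ = 88540 N = 88.54 kN.
σ_{titanium alloy} = P/A₂ = 88540/2225 = 39.79 MPa, compressive.

σ ≈ 39.8 MPa (compressive)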